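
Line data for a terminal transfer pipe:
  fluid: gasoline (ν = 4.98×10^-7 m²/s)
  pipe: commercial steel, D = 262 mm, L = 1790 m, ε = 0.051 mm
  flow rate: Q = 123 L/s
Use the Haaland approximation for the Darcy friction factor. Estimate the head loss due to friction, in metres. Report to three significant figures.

h_f ≈ 26.1 m

V = 4Q/(πD²) = 4·0.123/(π·0.262²) = 2.281 m/s
Re = VD/ν = 2.281·0.262/4.98×10^-7 = 1.20×10^6 → turbulent
ε/D = 0.051/262 = 1.95×10^-4
Haaland: f = 0.01441
h_f = f(L/D)V²/(2g) = 0.01441·(1790/0.262)·2.281²/(2·9.81) = 26.12 m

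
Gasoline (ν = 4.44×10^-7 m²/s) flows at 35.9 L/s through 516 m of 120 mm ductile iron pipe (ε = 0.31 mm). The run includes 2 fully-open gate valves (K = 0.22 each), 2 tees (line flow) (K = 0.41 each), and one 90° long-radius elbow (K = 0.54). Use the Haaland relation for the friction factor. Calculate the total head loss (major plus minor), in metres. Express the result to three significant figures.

H_L ≈ 56.8 m

V = 4Q/(πD²) = 3.174 m/s; V²/2g = 0.5136 m
Re = 8.58×10^5, ε/D = 0.00258 → f = 0.02531 (Haaland)
Major: h_f = f(L/D)·V²/2g = 0.02531·4300·0.5136 = 55.89 m
Minor: ΣK = 1.80; h_m = ΣK·V²/2g = 0.9244 m
Total H_L = 55.89 + 0.9244 = 56.81 m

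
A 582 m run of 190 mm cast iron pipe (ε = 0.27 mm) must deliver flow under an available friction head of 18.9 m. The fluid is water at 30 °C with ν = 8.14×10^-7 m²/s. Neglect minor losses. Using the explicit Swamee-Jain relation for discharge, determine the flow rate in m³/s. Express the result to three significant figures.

Q ≈ 0.0667 m³/s

Swamee-Jain (Type II): Q = -0.965·√(gD⁵h_f/L)·ln[ε/(3.7D) + √(3.17ν²L/(gD³h_f))]
√(gD⁵h_f/L) = √(9.81·0.190⁵·18.9/582) = 0.008882
ε/(3.7D) = 3.84×10^-4; √(3.17ν²L/(gD³h_f)) = 3.10×10^-5
Q = -0.965·0.008882·ln(4.151×10^-4) = 0.06674 m³/s
Check: V = 2.35 m/s, Re = 5.49×10^5, f = 0.02197, h_f = 19.0 m ≈ 18.9 m ✓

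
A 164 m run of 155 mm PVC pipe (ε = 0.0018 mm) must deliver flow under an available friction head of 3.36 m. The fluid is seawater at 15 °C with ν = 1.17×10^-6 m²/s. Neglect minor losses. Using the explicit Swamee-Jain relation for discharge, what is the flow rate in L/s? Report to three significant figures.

Q ≈ 38.6 L/s

Swamee-Jain (Type II): Q = -0.965·√(gD⁵h_f/L)·ln[ε/(3.7D) + √(3.17ν²L/(gD³h_f))]
√(gD⁵h_f/L) = √(9.81·0.155⁵·3.36/164) = 0.004240
ε/(3.7D) = 3.14×10^-6; √(3.17ν²L/(gD³h_f)) = 7.61×10^-5
Q = -0.965·0.004240·ln(7.928×10^-5) = 0.03864 m³/s
Check: V = 2.05 m/s, Re = 2.71×10^5, f = 0.01478, h_f = 3.34 m ≈ 3.36 m ✓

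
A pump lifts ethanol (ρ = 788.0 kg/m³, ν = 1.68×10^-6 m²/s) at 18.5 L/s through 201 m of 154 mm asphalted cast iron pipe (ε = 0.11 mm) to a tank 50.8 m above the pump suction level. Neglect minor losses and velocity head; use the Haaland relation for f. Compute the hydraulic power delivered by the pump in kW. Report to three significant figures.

V = 4Q/(πD²) = 0.9932 m/s; Re = 9.10×10^4; ε/D = 7.14×10^-4; f = 0.02114
h_f = f(L/D)V²/2g = 1.388 m
Total head H = z + h_f = 50.8 + 1.388 = 52.19 m
P_hyd = ρgQH = 788.0·9.81·0.0185·52.19 = 7.463 kW

P_hyd ≈ 7.46 kW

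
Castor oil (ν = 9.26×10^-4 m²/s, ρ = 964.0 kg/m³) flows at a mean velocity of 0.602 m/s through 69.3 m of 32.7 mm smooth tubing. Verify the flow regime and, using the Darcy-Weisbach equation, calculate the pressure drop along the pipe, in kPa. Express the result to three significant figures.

Δp ≈ 1110 kPa

Re = VD/ν = 0.602·0.03270/9.26×10^-4 = 21.3 → laminar (Re < 2300)
f = 64/Re = 3.011
h_f = f(L/D)V²/(2g) = 3.011·(69.3/0.03270)·0.602²/(2·9.81) = 117.8 m
Δp = ρg·h_f = 964.0·9.81·117.8 = 1114 kPa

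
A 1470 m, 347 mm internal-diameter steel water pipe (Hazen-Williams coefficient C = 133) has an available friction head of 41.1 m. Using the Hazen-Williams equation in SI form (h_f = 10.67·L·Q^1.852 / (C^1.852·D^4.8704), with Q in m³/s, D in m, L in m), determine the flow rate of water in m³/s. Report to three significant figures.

Q ≈ 0.332 m³/s

Rearranging: Q = [h_f·C^1.852·D^4.8704 / (10.67·L)]^(1/1.852)
Q = [41.1·133^1.852·0.347^4.8704 / (10.67·1470)]^0.540 = 0.3319 m³/s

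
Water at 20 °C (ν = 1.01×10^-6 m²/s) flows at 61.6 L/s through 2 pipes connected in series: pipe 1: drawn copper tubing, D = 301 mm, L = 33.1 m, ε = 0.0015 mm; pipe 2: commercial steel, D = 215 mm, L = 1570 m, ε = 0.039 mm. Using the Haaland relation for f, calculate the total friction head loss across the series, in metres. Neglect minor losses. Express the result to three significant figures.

Pipe 1: V = 0.8657 m/s, Re = 2.58×10^5, ε/D = 4.98×10^-6, f = 0.01479, h_1 = f(L/D)V²/2g = 0.06213 m
Pipe 2: V = 1.697 m/s, Re = 3.61×10^5, ε/D = 1.81×10^-4, f = 0.01559, h_2 = f(L/D)V²/2g = 16.71 m
Series → Q common, losses add: H = Σh = 16.77 m

H ≈ 16.8 m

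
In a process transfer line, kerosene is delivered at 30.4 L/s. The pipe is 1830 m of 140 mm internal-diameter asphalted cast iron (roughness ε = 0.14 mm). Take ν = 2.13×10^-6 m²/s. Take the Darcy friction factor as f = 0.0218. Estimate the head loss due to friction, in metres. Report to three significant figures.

h_f ≈ 56.6 m

V = 4Q/(πD²) = 4·0.0304/(π·0.140²) = 1.975 m/s
h_f = f(L/D)V²/(2g) = 0.02180·(1830/0.140)·1.975²/(2·9.81) = 56.64 m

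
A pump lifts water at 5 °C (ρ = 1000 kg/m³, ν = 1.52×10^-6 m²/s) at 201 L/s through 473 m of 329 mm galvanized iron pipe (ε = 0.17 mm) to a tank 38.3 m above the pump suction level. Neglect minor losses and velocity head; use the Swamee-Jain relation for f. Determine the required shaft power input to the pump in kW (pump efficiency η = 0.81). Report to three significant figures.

P_shaft ≈ 111 kW

V = 4Q/(πD²) = 2.364 m/s; Re = 5.12×10^5; ε/D = 5.17×10^-4; f = 0.01786
h_f = f(L/D)V²/2g = 7.316 m
Total head H = z + h_f = 38.3 + 7.316 = 45.62 m
P_hyd = ρgQH = 1000·9.81·0.201·45.62 = 89.95 kW
P_shaft = P_hyd/η = 89.95/0.81 = 111.0 kW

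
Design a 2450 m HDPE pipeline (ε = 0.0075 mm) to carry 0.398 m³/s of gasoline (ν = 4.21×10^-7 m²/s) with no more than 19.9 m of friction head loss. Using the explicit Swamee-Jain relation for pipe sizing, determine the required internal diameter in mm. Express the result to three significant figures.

D ≈ 443 mm

Swamee-Jain (Type III): D = 0.66·[ε^1.25·(LQ²/(gh_f))^4.75 + ν·Q^9.4·(L/(gh_f))^5.2]^0.04
LQ²/(gh_f) = 1.988; L/(gh_f) = 12.55
Term 1 = ε^1.25·(…)^4.75 = 1.03×10^-5; Term 2 = ν·Q^9.4·(…)^5.2 = 3.77×10^-5
D = 0.66·(1.03×10^-5 + 3.77×10^-5)^0.04 = 0.4434 m = 443 mm
Check: V = 2.58 m/s, Re = 2.71×10^6, f = 0.01059, h_f = 19.8 m ≈ 19.9 m ✓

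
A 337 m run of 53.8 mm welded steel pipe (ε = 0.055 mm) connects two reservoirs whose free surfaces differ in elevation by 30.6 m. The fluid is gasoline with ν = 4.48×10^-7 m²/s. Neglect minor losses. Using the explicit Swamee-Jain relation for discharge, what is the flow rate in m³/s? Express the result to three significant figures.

Q ≈ 0.00488 m³/s

Swamee-Jain (Type II): Q = -0.965·√(gD⁵h_f/L)·ln[ε/(3.7D) + √(3.17ν²L/(gD³h_f))]
√(gD⁵h_f/L) = √(9.81·0.0538⁵·30.6/337) = 6.336×10^-4
ε/(3.7D) = 2.76×10^-4; √(3.17ν²L/(gD³h_f)) = 6.77×10^-5
Q = -0.965·6.336×10^-4·ln(3.440×10^-4) = 0.004876 m³/s
Check: V = 2.15 m/s, Re = 2.58×10^5, f = 0.02099, h_f = 30.8 m ≈ 30.6 m ✓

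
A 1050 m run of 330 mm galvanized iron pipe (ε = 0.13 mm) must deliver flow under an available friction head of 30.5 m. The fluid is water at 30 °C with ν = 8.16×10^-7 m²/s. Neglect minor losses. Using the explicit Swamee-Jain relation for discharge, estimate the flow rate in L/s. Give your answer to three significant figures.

Q ≈ 291 L/s

Swamee-Jain (Type II): Q = -0.965·√(gD⁵h_f/L)·ln[ε/(3.7D) + √(3.17ν²L/(gD³h_f))]
√(gD⁵h_f/L) = √(9.81·0.330⁵·30.5/1050) = 0.03339
ε/(3.7D) = 1.06×10^-4; √(3.17ν²L/(gD³h_f)) = 1.44×10^-5
Q = -0.965·0.03339·ln(1.208×10^-4) = 0.2907 m³/s
Check: V = 3.40 m/s, Re = 1.37×10^6, f = 0.01637, h_f = 30.7 m ≈ 30.5 m ✓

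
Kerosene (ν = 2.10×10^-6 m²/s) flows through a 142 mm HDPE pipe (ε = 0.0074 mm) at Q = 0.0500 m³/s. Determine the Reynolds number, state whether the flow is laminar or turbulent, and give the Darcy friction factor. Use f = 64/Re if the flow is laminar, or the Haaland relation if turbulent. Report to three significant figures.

V = 4Q/(πD²) = 3.157 m/s
Re = VD/ν = 3.157·0.142/2.10×10^-6 = 2.13×10^5
Re > 4000 → turbulent; ε/D = 5.21×10^-5
Haaland: f = 0.01567

Re ≈ 2.13×10^5; turbulent; f ≈ 0.0157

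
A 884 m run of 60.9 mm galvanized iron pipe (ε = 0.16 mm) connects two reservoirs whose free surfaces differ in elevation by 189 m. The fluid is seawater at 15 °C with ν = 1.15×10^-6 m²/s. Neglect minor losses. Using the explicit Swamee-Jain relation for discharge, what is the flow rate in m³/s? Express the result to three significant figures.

Q ≈ 0.00911 m³/s

Swamee-Jain (Type II): Q = -0.965·√(gD⁵h_f/L)·ln[ε/(3.7D) + √(3.17ν²L/(gD³h_f))]
√(gD⁵h_f/L) = √(9.81·0.0609⁵·189/884) = 0.001326
ε/(3.7D) = 7.10×10^-4; √(3.17ν²L/(gD³h_f)) = 9.41×10^-5
Q = -0.965·0.001326·ln(8.041×10^-4) = 0.009115 m³/s
Check: V = 3.13 m/s, Re = 1.66×10^5, f = 0.02630, h_f = 190 m ≈ 189 m ✓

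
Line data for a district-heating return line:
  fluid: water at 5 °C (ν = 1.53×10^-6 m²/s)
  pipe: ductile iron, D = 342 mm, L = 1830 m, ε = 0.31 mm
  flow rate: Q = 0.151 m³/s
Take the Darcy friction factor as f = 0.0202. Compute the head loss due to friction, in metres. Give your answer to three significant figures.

h_f ≈ 14.9 m

V = 4Q/(πD²) = 4·0.151/(π·0.342²) = 1.644 m/s
h_f = f(L/D)V²/(2g) = 0.02020·(1830/0.342)·1.644²/(2·9.81) = 14.88 m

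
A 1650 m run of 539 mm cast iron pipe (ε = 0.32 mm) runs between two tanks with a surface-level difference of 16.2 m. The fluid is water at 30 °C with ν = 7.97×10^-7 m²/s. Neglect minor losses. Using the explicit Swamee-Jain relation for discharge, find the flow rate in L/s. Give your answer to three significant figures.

Q ≈ 554 L/s

Swamee-Jain (Type II): Q = -0.965·√(gD⁵h_f/L)·ln[ε/(3.7D) + √(3.17ν²L/(gD³h_f))]
√(gD⁵h_f/L) = √(9.81·0.539⁵·16.2/1650) = 0.06619
ε/(3.7D) = 1.60×10^-4; √(3.17ν²L/(gD³h_f)) = 1.16×10^-5
Q = -0.965·0.06619·ln(1.720×10^-4) = 0.5537 m³/s
Check: V = 2.43 m/s, Re = 1.64×10^6, f = 0.01771, h_f = 16.3 m ≈ 16.2 m ✓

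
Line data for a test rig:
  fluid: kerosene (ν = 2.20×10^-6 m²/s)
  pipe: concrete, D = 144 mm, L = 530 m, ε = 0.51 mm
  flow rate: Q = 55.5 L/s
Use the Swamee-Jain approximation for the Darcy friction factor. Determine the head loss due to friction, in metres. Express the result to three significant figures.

V = 4Q/(πD²) = 4·0.0555/(π·0.144²) = 3.408 m/s
Re = VD/ν = 3.408·0.144/2.20×10^-6 = 2.23×10^5 → turbulent
ε/D = 0.51/144 = 0.00354
Swamee-Jain: f = 0.02814
h_f = f(L/D)V²/(2g) = 0.02814·(530/0.144)·3.408²/(2·9.81) = 61.30 m

h_f ≈ 61.3 m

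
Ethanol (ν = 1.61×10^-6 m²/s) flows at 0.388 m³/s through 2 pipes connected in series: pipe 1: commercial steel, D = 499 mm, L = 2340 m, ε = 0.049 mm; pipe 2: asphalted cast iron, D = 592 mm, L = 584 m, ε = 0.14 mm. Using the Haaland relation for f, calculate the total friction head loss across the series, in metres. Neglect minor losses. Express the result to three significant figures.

Pipe 1: V = 1.984 m/s, Re = 6.15×10^5, ε/D = 9.82×10^-5, f = 0.01392, h_1 = f(L/D)V²/2g = 13.10 m
Pipe 2: V = 1.410 m/s, Re = 5.18×10^5, ε/D = 2.36×10^-4, f = 0.01558, h_2 = f(L/D)V²/2g = 1.556 m
Series → Q common, losses add: H = Σh = 14.65 m

H ≈ 14.7 m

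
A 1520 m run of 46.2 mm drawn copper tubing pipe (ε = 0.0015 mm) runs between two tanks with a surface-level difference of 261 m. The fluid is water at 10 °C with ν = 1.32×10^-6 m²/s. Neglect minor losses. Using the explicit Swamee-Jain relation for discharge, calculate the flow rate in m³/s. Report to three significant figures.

Swamee-Jain (Type II): Q = -0.965·√(gD⁵h_f/L)·ln[ε/(3.7D) + √(3.17ν²L/(gD³h_f))]
√(gD⁵h_f/L) = √(9.81·0.0462⁵·261/1520) = 5.954×10^-4
ε/(3.7D) = 8.78×10^-6; √(3.17ν²L/(gD³h_f)) = 1.82×10^-4
Q = -0.965·5.954×10^-4·ln(1.911×10^-4) = 0.004920 m³/s
Check: V = 2.93 m/s, Re = 1.03×10^5, f = 0.01796, h_f = 259 m ≈ 261 m ✓

Q ≈ 0.00492 m³/s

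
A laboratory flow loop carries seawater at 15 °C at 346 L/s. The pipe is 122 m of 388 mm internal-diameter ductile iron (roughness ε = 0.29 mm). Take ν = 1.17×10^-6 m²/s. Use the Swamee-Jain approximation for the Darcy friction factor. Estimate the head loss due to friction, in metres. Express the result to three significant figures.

h_f ≈ 2.58 m

V = 4Q/(πD²) = 4·0.346/(π·0.388²) = 2.926 m/s
Re = VD/ν = 2.926·0.388/1.17×10^-6 = 9.70×10^5 → turbulent
ε/D = 0.29/388 = 7.47×10^-4
Swamee-Jain: f = 0.01880
h_f = f(L/D)V²/(2g) = 0.01880·(122/0.388)·2.926²/(2·9.81) = 2.580 m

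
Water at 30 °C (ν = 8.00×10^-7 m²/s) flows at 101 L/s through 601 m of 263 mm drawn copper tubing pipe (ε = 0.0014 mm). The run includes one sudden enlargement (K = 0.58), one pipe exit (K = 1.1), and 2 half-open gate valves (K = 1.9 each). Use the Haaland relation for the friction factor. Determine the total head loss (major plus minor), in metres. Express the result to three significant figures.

V = 4Q/(πD²) = 1.859 m/s; V²/2g = 0.1762 m
Re = 6.11×10^5, ε/D = 5.32×10^-6 → f = 0.01267 (Haaland)
Major: h_f = f(L/D)·V²/2g = 0.01267·2285·0.1762 = 5.102 m
Minor: ΣK = 5.48; h_m = ΣK·V²/2g = 0.9654 m
Total H_L = 5.102 + 0.9654 = 6.068 m

H_L ≈ 6.07 m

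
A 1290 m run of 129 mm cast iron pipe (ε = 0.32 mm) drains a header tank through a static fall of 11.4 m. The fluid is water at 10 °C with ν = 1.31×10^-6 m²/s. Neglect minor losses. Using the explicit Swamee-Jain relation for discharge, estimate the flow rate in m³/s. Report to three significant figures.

Q ≈ 0.0120 m³/s

Swamee-Jain (Type II): Q = -0.965·√(gD⁵h_f/L)·ln[ε/(3.7D) + √(3.17ν²L/(gD³h_f))]
√(gD⁵h_f/L) = √(9.81·0.129⁵·11.4/1290) = 0.001760
ε/(3.7D) = 6.70×10^-4; √(3.17ν²L/(gD³h_f)) = 1.71×10^-4
Q = -0.965·0.001760·ln(8.414×10^-4) = 0.01202 m³/s
Check: V = 0.920 m/s, Re = 9.06×10^4, f = 0.02668, h_f = 11.5 m ≈ 11.4 m ✓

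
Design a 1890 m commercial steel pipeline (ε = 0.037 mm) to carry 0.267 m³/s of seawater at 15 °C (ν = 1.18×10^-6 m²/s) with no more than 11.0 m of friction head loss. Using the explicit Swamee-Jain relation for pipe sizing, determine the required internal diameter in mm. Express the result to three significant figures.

Swamee-Jain (Type III): D = 0.66·[ε^1.25·(LQ²/(gh_f))^4.75 + ν·Q^9.4·(L/(gh_f))^5.2]^0.04
LQ²/(gh_f) = 1.249; L/(gh_f) = 17.51
Term 1 = ε^1.25·(…)^4.75 = 8.28×10^-6; Term 2 = ν·Q^9.4·(…)^5.2 = 1.40×10^-5
D = 0.66·(8.28×10^-6 + 1.40×10^-5)^0.04 = 0.4300 m = 430 mm
Check: V = 1.84 m/s, Re = 6.70×10^5, f = 0.01383, h_f = 10.5 m ≈ 11.0 m ✓

D ≈ 430 mm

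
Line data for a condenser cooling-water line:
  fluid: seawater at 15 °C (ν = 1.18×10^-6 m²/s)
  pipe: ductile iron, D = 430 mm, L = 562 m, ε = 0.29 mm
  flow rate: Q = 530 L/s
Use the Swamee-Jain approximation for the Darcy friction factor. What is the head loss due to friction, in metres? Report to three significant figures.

V = 4Q/(πD²) = 4·0.530/(π·0.430²) = 3.650 m/s
Re = VD/ν = 3.650·0.430/1.18×10^-6 = 1.33×10^6 → turbulent
ε/D = 0.29/430 = 6.74×10^-4
Swamee-Jain: f = 0.01827
h_f = f(L/D)V²/(2g) = 0.01827·(562/0.430)·3.650²/(2·9.81) = 16.21 m

h_f ≈ 16.2 m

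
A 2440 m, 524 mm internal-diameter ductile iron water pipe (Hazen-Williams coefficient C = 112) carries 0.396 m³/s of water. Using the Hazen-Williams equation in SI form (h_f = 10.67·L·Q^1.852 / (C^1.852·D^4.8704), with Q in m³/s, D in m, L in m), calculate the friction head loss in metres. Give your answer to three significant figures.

h_f = 10.67·2440·0.396^1.852 / (112^1.852·0.524^4.8704) = 17.47 m

h_f ≈ 17.5 m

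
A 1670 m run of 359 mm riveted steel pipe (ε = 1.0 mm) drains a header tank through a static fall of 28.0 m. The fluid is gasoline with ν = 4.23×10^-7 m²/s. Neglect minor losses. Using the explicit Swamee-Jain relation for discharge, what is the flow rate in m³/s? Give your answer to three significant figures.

Q ≈ 0.217 m³/s

Swamee-Jain (Type II): Q = -0.965·√(gD⁵h_f/L)·ln[ε/(3.7D) + √(3.17ν²L/(gD³h_f))]
√(gD⁵h_f/L) = √(9.81·0.359⁵·28.0/1670) = 0.03132
ε/(3.7D) = 7.53×10^-4; √(3.17ν²L/(gD³h_f)) = 8.63×10^-6
Q = -0.965·0.03132·ln(7.615×10^-4) = 0.2170 m³/s
Check: V = 2.14 m/s, Re = 1.82×10^6, f = 0.02575, h_f = 28.1 m ≈ 28.0 m ✓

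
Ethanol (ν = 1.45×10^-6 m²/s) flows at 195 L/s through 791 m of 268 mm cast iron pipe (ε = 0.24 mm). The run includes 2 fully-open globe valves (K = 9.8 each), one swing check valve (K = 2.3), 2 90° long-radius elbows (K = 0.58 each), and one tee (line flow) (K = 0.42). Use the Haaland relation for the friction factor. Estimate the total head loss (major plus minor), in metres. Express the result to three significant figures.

H_L ≈ 49.5 m

V = 4Q/(πD²) = 3.457 m/s; V²/2g = 0.6090 m
Re = 6.39×10^5, ε/D = 8.96×10^-4 → f = 0.01960 (Haaland)
Major: h_f = f(L/D)·V²/2g = 0.01960·2951·0.6090 = 35.24 m
Minor: ΣK = 23.5; h_m = ΣK·V²/2g = 14.30 m
Total H_L = 35.24 + 14.30 = 49.54 m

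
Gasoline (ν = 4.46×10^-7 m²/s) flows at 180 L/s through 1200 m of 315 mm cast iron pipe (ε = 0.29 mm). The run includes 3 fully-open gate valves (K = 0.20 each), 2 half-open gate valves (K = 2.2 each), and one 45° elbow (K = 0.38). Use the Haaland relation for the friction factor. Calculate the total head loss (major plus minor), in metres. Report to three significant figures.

V = 4Q/(πD²) = 2.310 m/s; V²/2g = 0.2719 m
Re = 1.63×10^6, ε/D = 9.21×10^-4 → f = 0.01946 (Haaland)
Major: h_f = f(L/D)·V²/2g = 0.01946·3810·0.2719 = 20.16 m
Minor: ΣK = 5.38; h_m = ΣK·V²/2g = 1.463 m
Total H_L = 20.16 + 1.463 = 21.62 m

H_L ≈ 21.6 m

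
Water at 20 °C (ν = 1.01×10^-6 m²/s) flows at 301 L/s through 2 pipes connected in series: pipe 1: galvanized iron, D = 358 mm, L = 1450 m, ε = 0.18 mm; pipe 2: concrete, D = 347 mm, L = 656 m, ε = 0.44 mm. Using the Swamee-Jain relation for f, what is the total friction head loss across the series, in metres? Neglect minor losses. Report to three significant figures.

H ≈ 52.5 m

Pipe 1: V = 2.990 m/s, Re = 1.06×10^6, ε/D = 5.03×10^-4, f = 0.01729, h_1 = f(L/D)V²/2g = 31.92 m
Pipe 2: V = 3.183 m/s, Re = 1.09×10^6, ε/D = 0.00127, f = 0.02114, h_2 = f(L/D)V²/2g = 20.63 m
Series → Q common, losses add: H = Σh = 52.55 m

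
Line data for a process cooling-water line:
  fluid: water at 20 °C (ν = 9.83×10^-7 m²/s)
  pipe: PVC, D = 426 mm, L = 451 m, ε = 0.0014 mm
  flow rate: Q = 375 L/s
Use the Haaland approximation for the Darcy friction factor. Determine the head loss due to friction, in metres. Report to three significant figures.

V = 4Q/(πD²) = 4·0.375/(π·0.426²) = 2.631 m/s
Re = VD/ν = 2.631·0.426/9.83×10^-7 = 1.14×10^6 → turbulent
ε/D = 0.0014/426 = 3.29×10^-6
Haaland: f = 0.01139
h_f = f(L/D)V²/(2g) = 0.01139·(451/0.426)·2.631²/(2·9.81) = 4.256 m

h_f ≈ 4.26 m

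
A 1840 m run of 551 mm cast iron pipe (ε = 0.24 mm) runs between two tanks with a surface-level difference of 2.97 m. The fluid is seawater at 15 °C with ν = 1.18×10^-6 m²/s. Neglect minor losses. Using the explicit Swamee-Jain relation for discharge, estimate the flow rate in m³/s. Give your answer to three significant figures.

Swamee-Jain (Type II): Q = -0.965·√(gD⁵h_f/L)·ln[ε/(3.7D) + √(3.17ν²L/(gD³h_f))]
√(gD⁵h_f/L) = √(9.81·0.551⁵·2.97/1840) = 0.02836
ε/(3.7D) = 1.18×10^-4; √(3.17ν²L/(gD³h_f)) = 4.08×10^-5
Q = -0.965·0.02836·ln(1.585×10^-4) = 0.2394 m³/s
Check: V = 1.00 m/s, Re = 4.69×10^5, f = 0.01742, h_f = 2.99 m ≈ 2.97 m ✓

Q ≈ 0.239 m³/s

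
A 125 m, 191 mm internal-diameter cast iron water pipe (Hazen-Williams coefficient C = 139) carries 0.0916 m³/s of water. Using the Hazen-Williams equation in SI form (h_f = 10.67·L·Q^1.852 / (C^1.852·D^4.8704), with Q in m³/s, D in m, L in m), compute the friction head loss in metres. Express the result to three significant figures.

h_f ≈ 5.44 m

h_f = 10.67·125·0.0916^1.852 / (139^1.852·0.191^4.8704) = 5.436 m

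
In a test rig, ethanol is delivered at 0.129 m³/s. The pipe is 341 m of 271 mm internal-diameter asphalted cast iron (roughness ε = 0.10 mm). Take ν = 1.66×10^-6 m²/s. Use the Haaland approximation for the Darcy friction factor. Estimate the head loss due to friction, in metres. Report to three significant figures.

V = 4Q/(πD²) = 4·0.129/(π·0.271²) = 2.236 m/s
Re = VD/ν = 2.236·0.271/1.66×10^-6 = 3.65×10^5 → turbulent
ε/D = 0.10/271 = 3.69×10^-4
Haaland: f = 0.01702
h_f = f(L/D)V²/(2g) = 0.01702·(341/0.271)·2.236²/(2·9.81) = 5.459 m

h_f ≈ 5.46 m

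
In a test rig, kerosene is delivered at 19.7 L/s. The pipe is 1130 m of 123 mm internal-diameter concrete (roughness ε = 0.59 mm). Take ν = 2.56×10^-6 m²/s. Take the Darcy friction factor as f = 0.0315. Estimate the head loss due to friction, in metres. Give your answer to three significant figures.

h_f ≈ 40.5 m

V = 4Q/(πD²) = 4·0.0197/(π·0.123²) = 1.658 m/s
h_f = f(L/D)V²/(2g) = 0.03150·(1130/0.123)·1.658²/(2·9.81) = 40.54 m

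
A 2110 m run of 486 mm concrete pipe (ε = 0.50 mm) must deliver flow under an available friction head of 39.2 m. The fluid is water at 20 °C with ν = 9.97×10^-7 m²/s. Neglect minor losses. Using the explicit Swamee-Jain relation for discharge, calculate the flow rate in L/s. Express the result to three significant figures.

Swamee-Jain (Type II): Q = -0.965·√(gD⁵h_f/L)·ln[ε/(3.7D) + √(3.17ν²L/(gD³h_f))]
√(gD⁵h_f/L) = √(9.81·0.486⁵·39.2/2110) = 0.07030
ε/(3.7D) = 2.78×10^-4; √(3.17ν²L/(gD³h_f)) = 1.23×10^-5
Q = -0.965·0.07030·ln(2.903×10^-4) = 0.5525 m³/s
Check: V = 2.98 m/s, Re = 1.45×10^6, f = 0.02005, h_f = 39.4 m ≈ 39.2 m ✓

Q ≈ 552 L/s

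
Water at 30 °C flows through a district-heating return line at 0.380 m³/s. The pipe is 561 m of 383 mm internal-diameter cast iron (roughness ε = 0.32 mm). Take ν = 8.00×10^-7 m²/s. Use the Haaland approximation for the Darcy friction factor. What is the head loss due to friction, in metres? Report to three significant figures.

V = 4Q/(πD²) = 4·0.380/(π·0.383²) = 3.298 m/s
Re = VD/ν = 3.298·0.383/8.00×10^-7 = 1.58×10^6 → turbulent
ε/D = 0.32/383 = 8.36×10^-4
Haaland: f = 0.01904
h_f = f(L/D)V²/(2g) = 0.01904·(561/0.383)·3.298²/(2·9.81) = 15.46 m

h_f ≈ 15.5 m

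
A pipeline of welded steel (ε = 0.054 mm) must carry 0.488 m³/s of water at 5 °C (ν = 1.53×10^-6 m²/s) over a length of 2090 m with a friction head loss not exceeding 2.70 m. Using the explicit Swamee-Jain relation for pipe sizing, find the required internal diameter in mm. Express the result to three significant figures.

Swamee-Jain (Type III): D = 0.66·[ε^1.25·(LQ²/(gh_f))^4.75 + ν·Q^9.4·(L/(gh_f))^5.2]^0.04
LQ²/(gh_f) = 18.79; L/(gh_f) = 78.91
Term 1 = ε^1.25·(…)^4.75 = 5.21; Term 2 = ν·Q^9.4·(…)^5.2 = 13.2
D = 0.66·(5.21 + 13.2)^0.04 = 0.7416 m = 742 mm
Check: V = 1.13 m/s, Re = 5.48×10^5, f = 0.01398, h_f = 2.56 m ≈ 2.70 m ✓

D ≈ 742 mm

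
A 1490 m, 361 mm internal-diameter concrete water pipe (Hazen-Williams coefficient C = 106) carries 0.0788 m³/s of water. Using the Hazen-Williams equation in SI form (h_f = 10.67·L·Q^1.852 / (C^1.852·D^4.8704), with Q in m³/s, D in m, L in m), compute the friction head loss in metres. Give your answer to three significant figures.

h_f ≈ 3.65 m

h_f = 10.67·1490·0.0788^1.852 / (106^1.852·0.361^4.8704) = 3.647 m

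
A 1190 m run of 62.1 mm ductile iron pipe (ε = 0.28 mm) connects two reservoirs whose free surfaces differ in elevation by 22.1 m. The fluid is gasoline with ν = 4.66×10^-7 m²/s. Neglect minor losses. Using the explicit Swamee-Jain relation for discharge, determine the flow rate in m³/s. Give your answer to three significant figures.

Swamee-Jain (Type II): Q = -0.965·√(gD⁵h_f/L)·ln[ε/(3.7D) + √(3.17ν²L/(gD³h_f))]
√(gD⁵h_f/L) = √(9.81·0.0621⁵·22.1/1190) = 4.102×10^-4
ε/(3.7D) = 0.00122; √(3.17ν²L/(gD³h_f)) = 1.26×10^-4
Q = -0.965·4.102×10^-4·ln(0.001344) = 0.002617 m³/s
Check: V = 0.864 m/s, Re = 1.15×10^5, f = 0.03055, h_f = 22.3 m ≈ 22.1 m ✓

Q ≈ 0.00262 m³/s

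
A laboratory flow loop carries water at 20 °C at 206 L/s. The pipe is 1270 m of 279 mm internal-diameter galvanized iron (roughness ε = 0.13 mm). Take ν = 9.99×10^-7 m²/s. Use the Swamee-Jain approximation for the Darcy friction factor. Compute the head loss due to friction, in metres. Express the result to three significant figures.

V = 4Q/(πD²) = 4·0.206/(π·0.279²) = 3.370 m/s
Re = VD/ν = 3.370·0.279/9.99×10^-7 = 9.41×10^5 → turbulent
ε/D = 0.13/279 = 4.66×10^-4
Swamee-Jain: f = 0.01710
h_f = f(L/D)V²/(2g) = 0.01710·(1270/0.279)·3.370²/(2·9.81) = 45.04 m

h_f ≈ 45.0 m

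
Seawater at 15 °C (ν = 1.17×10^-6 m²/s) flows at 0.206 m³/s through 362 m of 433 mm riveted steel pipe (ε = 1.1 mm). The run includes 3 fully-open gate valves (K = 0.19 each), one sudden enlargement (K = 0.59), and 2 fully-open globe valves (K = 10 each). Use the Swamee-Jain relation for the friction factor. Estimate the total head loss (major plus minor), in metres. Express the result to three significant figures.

H_L ≈ 4.23 m

V = 4Q/(πD²) = 1.399 m/s; V²/2g = 0.09975 m
Re = 5.18×10^5, ε/D = 0.00254 → f = 0.02539 (Swamee-Jain)
Major: h_f = f(L/D)·V²/2g = 0.02539·836.0·0.09975 = 2.117 m
Minor: ΣK = 21.2; h_m = ΣK·V²/2g = 2.111 m
Total H_L = 2.117 + 2.111 = 4.228 m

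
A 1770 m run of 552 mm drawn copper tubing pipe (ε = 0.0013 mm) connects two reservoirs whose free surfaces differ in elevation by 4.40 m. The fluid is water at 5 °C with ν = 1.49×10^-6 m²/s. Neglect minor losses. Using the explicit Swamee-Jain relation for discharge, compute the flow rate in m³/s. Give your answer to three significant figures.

Swamee-Jain (Type II): Q = -0.965·√(gD⁵h_f/L)·ln[ε/(3.7D) + √(3.17ν²L/(gD³h_f))]
√(gD⁵h_f/L) = √(9.81·0.552⁵·4.40/1770) = 0.03535
ε/(3.7D) = 6.37×10^-7; √(3.17ν²L/(gD³h_f)) = 4.14×10^-5
Q = -0.965·0.03535·ln(4.206×10^-5) = 0.3438 m³/s
Check: V = 1.44 m/s, Re = 5.32×10^5, f = 0.01299, h_f = 4.38 m ≈ 4.40 m ✓

Q ≈ 0.344 m³/s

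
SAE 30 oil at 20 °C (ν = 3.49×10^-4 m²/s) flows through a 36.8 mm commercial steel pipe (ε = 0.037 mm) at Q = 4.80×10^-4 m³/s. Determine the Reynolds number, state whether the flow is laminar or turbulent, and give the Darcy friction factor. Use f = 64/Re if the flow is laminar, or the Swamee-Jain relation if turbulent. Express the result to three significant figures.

Re ≈ 47.6; laminar; f = 64/Re ≈ 1.34

V = 4Q/(πD²) = 0.4513 m/s
Re = VD/ν = 0.4513·0.0368/3.49×10^-4 = 47.6
Re < 2300 → laminar → f = 64/Re = 1.345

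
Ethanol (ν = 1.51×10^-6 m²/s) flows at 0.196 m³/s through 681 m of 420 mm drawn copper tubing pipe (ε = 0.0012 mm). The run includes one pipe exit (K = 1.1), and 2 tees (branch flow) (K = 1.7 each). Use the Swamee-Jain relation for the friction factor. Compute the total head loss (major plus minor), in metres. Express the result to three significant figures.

H_L ≈ 2.73 m

V = 4Q/(πD²) = 1.415 m/s; V²/2g = 0.1020 m
Re = 3.93×10^5, ε/D = 2.86×10^-6 → f = 0.01371 (Swamee-Jain)
Major: h_f = f(L/D)·V²/2g = 0.01371·1621·0.1020 = 2.268 m
Minor: ΣK = 4.50; h_m = ΣK·V²/2g = 0.4590 m
Total H_L = 2.268 + 0.4590 = 2.727 m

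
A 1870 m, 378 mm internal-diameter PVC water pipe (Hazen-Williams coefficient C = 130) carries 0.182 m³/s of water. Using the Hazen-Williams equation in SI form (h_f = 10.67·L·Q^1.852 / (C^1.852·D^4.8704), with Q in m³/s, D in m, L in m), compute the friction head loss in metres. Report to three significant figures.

h_f = 10.67·1870·0.182^1.852 / (130^1.852·0.378^4.8704) = 11.81 m

h_f ≈ 11.8 m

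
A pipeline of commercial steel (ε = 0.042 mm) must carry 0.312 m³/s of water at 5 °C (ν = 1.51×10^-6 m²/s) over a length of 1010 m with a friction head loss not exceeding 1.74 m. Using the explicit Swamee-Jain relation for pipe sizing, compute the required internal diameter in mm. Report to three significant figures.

D ≈ 589 mm

Swamee-Jain (Type III): D = 0.66·[ε^1.25·(LQ²/(gh_f))^4.75 + ν·Q^9.4·(L/(gh_f))^5.2]^0.04
LQ²/(gh_f) = 5.760; L/(gh_f) = 59.17
Term 1 = ε^1.25·(…)^4.75 = 0.0138; Term 2 = ν·Q^9.4·(…)^5.2 = 0.0435
D = 0.66·(0.0138 + 0.0435)^0.04 = 0.5887 m = 589 mm
Check: V = 1.15 m/s, Re = 4.47×10^5, f = 0.01433, h_f = 1.65 m ≈ 1.74 m ✓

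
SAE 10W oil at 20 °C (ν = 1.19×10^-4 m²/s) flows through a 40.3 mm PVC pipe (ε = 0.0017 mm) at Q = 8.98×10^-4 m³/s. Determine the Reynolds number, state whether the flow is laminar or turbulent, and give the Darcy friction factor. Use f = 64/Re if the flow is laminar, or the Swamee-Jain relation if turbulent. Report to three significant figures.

V = 4Q/(πD²) = 0.7040 m/s
Re = VD/ν = 0.7040·0.0403/1.19×10^-4 = 238
Re < 2300 → laminar → f = 64/Re = 0.2684

Re ≈ 238; laminar; f = 64/Re ≈ 0.268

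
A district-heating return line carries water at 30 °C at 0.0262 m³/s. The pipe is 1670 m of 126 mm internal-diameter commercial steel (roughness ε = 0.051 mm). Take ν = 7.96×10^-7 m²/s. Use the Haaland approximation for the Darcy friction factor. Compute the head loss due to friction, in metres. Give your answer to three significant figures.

h_f ≈ 51.8 m

V = 4Q/(πD²) = 4·0.0262/(π·0.126²) = 2.101 m/s
Re = VD/ν = 2.101·0.126/7.96×10^-7 = 3.33×10^5 → turbulent
ε/D = 0.051/126 = 4.05×10^-4
Haaland: f = 0.01737
h_f = f(L/D)V²/(2g) = 0.01737·(1670/0.126)·2.101²/(2·9.81) = 51.80 m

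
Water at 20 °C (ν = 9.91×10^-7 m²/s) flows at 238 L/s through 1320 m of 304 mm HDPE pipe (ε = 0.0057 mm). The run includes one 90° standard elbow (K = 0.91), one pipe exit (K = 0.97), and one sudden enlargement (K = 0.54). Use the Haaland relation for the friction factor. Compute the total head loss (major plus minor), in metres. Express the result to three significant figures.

V = 4Q/(πD²) = 3.279 m/s; V²/2g = 0.5480 m
Re = 1.01×10^6, ε/D = 1.88×10^-5 → f = 0.01193 (Haaland)
Major: h_f = f(L/D)·V²/2g = 0.01193·4342·0.5480 = 28.38 m
Minor: ΣK = 2.42; h_m = ΣK·V²/2g = 1.326 m
Total H_L = 28.38 + 1.326 = 29.71 m

H_L ≈ 29.7 m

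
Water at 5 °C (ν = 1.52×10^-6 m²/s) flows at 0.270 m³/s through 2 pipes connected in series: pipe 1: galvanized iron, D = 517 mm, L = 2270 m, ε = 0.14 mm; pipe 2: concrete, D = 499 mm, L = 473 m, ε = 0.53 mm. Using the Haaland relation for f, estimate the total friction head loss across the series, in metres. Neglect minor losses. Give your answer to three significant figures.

H ≈ 7.84 m

Pipe 1: V = 1.286 m/s, Re = 4.37×10^5, ε/D = 2.71×10^-4, f = 0.01607, h_1 = f(L/D)V²/2g = 5.949 m
Pipe 2: V = 1.381 m/s, Re = 4.53×10^5, ε/D = 0.00106, f = 0.02052, h_2 = f(L/D)V²/2g = 1.889 m
Series → Q common, losses add: H = Σh = 7.838 m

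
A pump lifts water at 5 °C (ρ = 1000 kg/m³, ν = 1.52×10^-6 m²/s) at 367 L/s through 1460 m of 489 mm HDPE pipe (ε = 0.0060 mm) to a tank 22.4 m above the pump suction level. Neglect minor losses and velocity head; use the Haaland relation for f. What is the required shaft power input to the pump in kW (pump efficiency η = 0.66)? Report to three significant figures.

V = 4Q/(πD²) = 1.954 m/s; Re = 6.29×10^5; ε/D = 1.23×10^-5; f = 0.01271
h_f = f(L/D)V²/2g = 7.385 m
Total head H = z + h_f = 22.4 + 7.385 = 29.79 m
P_hyd = ρgQH = 1000·9.81·0.367·29.79 = 107.2 kW
P_shaft = P_hyd/η = 107.2/0.66 = 162.5 kW

P_shaft ≈ 162 kW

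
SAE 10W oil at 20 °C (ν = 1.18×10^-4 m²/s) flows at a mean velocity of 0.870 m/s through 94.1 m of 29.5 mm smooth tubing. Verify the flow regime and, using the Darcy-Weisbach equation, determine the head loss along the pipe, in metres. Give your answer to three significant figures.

h_f ≈ 36.2 m

Re = VD/ν = 0.870·0.02950/1.18×10^-4 = 217 → laminar (Re < 2300)
f = 64/Re = 0.2943
h_f = f(L/D)V²/(2g) = 0.2943·(94.1/0.02950)·0.870²/(2·9.81) = 36.21 m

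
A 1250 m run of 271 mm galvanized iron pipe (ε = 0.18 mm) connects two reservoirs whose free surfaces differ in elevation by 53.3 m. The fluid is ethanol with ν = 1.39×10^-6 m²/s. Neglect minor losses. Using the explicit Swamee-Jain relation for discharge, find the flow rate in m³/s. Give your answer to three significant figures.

Q ≈ 0.202 m³/s

Swamee-Jain (Type II): Q = -0.965·√(gD⁵h_f/L)·ln[ε/(3.7D) + √(3.17ν²L/(gD³h_f))]
√(gD⁵h_f/L) = √(9.81·0.271⁵·53.3/1250) = 0.02473
ε/(3.7D) = 1.80×10^-4; √(3.17ν²L/(gD³h_f)) = 2.71×10^-5
Q = -0.965·0.02473·ln(2.066×10^-4) = 0.2025 m³/s
Check: V = 3.51 m/s, Re = 6.84×10^5, f = 0.01852, h_f = 53.6 m ≈ 53.3 m ✓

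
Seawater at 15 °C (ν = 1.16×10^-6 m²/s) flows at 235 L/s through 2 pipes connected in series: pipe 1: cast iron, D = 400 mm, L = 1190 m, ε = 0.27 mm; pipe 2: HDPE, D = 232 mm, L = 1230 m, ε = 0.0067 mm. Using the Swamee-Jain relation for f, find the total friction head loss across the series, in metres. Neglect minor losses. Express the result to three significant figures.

Pipe 1: V = 1.870 m/s, Re = 6.45×10^5, ε/D = 6.75×10^-4, f = 0.01861, h_1 = f(L/D)V²/2g = 9.870 m
Pipe 2: V = 5.559 m/s, Re = 1.11×10^6, ε/D = 2.89×10^-5, f = 0.01211, h_2 = f(L/D)V²/2g = 101.1 m
Series → Q common, losses add: H = Σh = 111.0 m

H ≈ 111 m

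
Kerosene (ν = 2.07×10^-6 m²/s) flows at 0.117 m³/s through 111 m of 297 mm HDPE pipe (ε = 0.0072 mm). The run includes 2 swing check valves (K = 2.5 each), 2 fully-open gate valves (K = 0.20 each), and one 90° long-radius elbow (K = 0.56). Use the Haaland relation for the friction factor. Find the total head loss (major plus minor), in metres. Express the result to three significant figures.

V = 4Q/(πD²) = 1.689 m/s; V²/2g = 0.1454 m
Re = 2.42×10^5, ε/D = 2.42×10^-5 → f = 0.01511 (Haaland)
Major: h_f = f(L/D)·V²/2g = 0.01511·373.7·0.1454 = 0.8210 m
Minor: ΣK = 5.96; h_m = ΣK·V²/2g = 0.8664 m
Total H_L = 0.8210 + 0.8664 = 1.687 m

H_L ≈ 1.69 m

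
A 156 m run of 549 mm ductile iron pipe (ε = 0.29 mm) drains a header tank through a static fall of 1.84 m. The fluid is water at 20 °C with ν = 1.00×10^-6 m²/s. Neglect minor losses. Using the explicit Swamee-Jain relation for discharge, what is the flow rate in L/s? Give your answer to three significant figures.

Swamee-Jain (Type II): Q = -0.965·√(gD⁵h_f/L)·ln[ε/(3.7D) + √(3.17ν²L/(gD³h_f))]
√(gD⁵h_f/L) = √(9.81·0.549⁵·1.84/156) = 0.07596
ε/(3.7D) = 1.43×10^-4; √(3.17ν²L/(gD³h_f)) = 1.29×10^-5
Q = -0.965·0.07596·ln(1.556×10^-4) = 0.6427 m³/s
Check: V = 2.72 m/s, Re = 1.49×10^6, f = 0.01732, h_f = 1.85 m ≈ 1.84 m ✓

Q ≈ 643 L/s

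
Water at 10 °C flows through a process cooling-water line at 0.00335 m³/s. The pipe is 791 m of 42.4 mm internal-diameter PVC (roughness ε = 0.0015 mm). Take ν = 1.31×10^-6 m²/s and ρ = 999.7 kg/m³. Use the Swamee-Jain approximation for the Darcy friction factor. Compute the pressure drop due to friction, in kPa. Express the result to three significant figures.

Δp ≈ 1000 kPa

V = 4Q/(πD²) = 4·0.00335/(π·0.0424²) = 2.373 m/s
Re = VD/ν = 2.373·0.0424/1.31×10^-6 = 7.68×10^4 → turbulent
ε/D = 0.0015/42.4 = 3.54×10^-5
Swamee-Jain: f = 0.01908
h_f = f(L/D)V²/(2g) = 0.01908·(791/0.0424)·2.373²/(2·9.81) = 102.1 m
Δp = ρg·h_f = 999.7·9.81·102.1 = 1001 kPa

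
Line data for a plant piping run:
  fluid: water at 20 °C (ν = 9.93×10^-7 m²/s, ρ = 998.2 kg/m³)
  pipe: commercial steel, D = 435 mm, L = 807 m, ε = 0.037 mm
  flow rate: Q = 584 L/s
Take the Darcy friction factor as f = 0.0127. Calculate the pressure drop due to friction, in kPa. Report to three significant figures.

Δp ≈ 182 kPa

V = 4Q/(πD²) = 4·0.584/(π·0.435²) = 3.930 m/s
h_f = f(L/D)V²/(2g) = 0.01270·(807/0.435)·3.930²/(2·9.81) = 18.54 m
Δp = ρg·h_f = 998.2·9.81·18.54 = 181.6 kPa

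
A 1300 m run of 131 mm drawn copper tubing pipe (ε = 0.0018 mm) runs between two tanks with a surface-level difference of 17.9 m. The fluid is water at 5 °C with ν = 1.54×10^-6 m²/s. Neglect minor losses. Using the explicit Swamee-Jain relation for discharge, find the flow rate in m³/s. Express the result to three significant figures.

Q ≈ 0.0192 m³/s

Swamee-Jain (Type II): Q = -0.965·√(gD⁵h_f/L)·ln[ε/(3.7D) + √(3.17ν²L/(gD³h_f))]
√(gD⁵h_f/L) = √(9.81·0.131⁵·17.9/1300) = 0.002283
ε/(3.7D) = 3.71×10^-6; √(3.17ν²L/(gD³h_f)) = 1.57×10^-4
Q = -0.965·0.002283·ln(1.611×10^-4) = 0.01924 m³/s
Check: V = 1.43 m/s, Re = 1.21×10^5, f = 0.01725, h_f = 17.8 m ≈ 17.9 m ✓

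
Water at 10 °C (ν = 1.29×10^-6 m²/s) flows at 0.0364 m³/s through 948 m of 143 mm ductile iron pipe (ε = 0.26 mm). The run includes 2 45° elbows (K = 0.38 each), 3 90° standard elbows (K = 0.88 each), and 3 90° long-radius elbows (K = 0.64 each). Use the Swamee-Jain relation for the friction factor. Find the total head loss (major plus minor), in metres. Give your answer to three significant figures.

V = 4Q/(πD²) = 2.266 m/s; V²/2g = 0.2618 m
Re = 2.51×10^5, ε/D = 0.00182 → f = 0.02376 (Swamee-Jain)
Major: h_f = f(L/D)·V²/2g = 0.02376·6629·0.2618 = 41.24 m
Minor: ΣK = 5.32; h_m = ΣK·V²/2g = 1.393 m
Total H_L = 41.24 + 1.393 = 42.63 m

H_L ≈ 42.6 m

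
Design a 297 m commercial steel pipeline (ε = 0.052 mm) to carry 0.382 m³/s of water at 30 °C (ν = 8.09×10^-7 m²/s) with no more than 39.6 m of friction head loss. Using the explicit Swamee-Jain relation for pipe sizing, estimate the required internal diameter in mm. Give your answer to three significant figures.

D ≈ 267 mm

Swamee-Jain (Type III): D = 0.66·[ε^1.25·(LQ²/(gh_f))^4.75 + ν·Q^9.4·(L/(gh_f))^5.2]^0.04
LQ²/(gh_f) = 0.1116; L/(gh_f) = 0.7645
Term 1 = ε^1.25·(…)^4.75 = 1.32×10^-10; Term 2 = ν·Q^9.4·(…)^5.2 = 2.36×10^-11
D = 0.66·(1.32×10^-10 + 2.36×10^-11)^0.04 = 0.2674 m = 267 mm
Check: V = 6.80 m/s, Re = 2.25×10^6, f = 0.01419, h_f = 37.2 m ≈ 39.6 m ✓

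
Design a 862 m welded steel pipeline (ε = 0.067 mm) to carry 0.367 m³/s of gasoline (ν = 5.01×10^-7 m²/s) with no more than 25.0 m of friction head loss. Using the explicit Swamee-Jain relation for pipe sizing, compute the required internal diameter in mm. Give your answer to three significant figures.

D ≈ 356 mm

Swamee-Jain (Type III): D = 0.66·[ε^1.25·(LQ²/(gh_f))^4.75 + ν·Q^9.4·(L/(gh_f))^5.2]^0.04
LQ²/(gh_f) = 0.4734; L/(gh_f) = 3.515
Term 1 = ε^1.25·(…)^4.75 = 1.74×10^-7; Term 2 = ν·Q^9.4·(…)^5.2 = 2.79×10^-8
D = 0.66·(1.74×10^-7 + 2.79×10^-8)^0.04 = 0.3562 m = 356 mm
Check: V = 3.68 m/s, Re = 2.62×10^6, f = 0.01405, h_f = 23.5 m ≈ 25.0 m ✓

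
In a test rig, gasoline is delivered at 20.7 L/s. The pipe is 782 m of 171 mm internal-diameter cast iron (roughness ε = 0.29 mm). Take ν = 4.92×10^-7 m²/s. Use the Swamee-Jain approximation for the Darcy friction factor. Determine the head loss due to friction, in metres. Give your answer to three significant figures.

V = 4Q/(πD²) = 4·0.0207/(π·0.171²) = 0.9013 m/s
Re = VD/ν = 0.9013·0.171/4.92×10^-7 = 3.13×10^5 → turbulent
ε/D = 0.29/171 = 0.00170
Swamee-Jain: f = 0.02322
h_f = f(L/D)V²/(2g) = 0.02322·(782/0.171)·0.9013²/(2·9.81) = 4.397 m

h_f ≈ 4.40 m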